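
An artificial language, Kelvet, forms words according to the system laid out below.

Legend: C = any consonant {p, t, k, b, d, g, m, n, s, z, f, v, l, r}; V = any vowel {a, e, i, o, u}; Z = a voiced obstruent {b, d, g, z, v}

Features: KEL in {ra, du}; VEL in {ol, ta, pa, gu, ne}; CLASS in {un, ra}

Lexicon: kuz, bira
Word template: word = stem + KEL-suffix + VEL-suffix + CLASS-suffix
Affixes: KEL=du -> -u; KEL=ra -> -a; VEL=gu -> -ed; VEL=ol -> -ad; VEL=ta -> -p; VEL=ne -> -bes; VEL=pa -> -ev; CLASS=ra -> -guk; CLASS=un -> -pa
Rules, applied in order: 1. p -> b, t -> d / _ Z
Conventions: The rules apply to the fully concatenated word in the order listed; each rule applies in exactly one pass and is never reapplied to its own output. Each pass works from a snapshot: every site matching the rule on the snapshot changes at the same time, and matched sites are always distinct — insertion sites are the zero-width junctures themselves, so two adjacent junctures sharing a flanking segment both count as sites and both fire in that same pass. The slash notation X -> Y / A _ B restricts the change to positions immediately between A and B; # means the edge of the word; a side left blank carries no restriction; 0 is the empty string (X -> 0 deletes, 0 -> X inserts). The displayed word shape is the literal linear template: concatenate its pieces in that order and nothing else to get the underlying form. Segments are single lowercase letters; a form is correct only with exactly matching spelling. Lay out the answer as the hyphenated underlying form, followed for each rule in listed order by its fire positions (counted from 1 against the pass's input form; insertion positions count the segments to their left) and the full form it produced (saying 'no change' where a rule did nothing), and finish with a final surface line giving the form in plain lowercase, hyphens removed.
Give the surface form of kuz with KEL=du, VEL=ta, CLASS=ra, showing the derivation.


underlying: kuz-u-p-guk
1. p -> b, t -> d / _ Z: fires at position(s) 5: kuzubguk
surface: kuzubguk


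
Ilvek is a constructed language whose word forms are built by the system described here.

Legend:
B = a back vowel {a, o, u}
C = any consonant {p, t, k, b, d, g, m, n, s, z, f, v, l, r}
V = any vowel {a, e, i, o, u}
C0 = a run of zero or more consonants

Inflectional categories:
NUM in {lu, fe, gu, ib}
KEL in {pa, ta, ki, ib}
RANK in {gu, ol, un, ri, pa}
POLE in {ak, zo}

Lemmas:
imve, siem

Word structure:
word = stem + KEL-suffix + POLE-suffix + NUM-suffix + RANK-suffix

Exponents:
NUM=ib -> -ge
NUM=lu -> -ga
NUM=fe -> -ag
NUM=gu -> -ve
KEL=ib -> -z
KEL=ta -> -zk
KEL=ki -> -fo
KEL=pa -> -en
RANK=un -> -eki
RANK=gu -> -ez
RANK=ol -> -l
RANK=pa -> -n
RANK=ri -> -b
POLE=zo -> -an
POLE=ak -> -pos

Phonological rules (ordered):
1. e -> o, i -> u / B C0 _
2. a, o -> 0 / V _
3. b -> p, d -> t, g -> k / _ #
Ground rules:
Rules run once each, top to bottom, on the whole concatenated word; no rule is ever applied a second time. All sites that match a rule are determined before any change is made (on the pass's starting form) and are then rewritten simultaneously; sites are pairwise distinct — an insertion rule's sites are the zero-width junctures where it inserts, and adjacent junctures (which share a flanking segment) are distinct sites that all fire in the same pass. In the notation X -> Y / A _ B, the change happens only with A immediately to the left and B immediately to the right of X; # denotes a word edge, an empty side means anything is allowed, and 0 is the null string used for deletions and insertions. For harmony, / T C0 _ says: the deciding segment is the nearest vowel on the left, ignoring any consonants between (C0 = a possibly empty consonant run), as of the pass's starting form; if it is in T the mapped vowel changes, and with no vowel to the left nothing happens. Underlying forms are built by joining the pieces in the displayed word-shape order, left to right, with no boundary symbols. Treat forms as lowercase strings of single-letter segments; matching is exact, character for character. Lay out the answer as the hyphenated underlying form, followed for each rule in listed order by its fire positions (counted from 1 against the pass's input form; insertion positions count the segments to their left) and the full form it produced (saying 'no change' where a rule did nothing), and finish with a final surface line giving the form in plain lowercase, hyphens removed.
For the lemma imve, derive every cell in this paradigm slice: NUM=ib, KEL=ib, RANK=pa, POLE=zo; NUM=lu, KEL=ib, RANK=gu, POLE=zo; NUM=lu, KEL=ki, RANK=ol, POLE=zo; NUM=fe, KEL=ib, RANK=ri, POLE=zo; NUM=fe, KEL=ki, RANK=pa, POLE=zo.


cell NUM=ib, KEL=ib, RANK=pa, POLE=zo:
underlying: imve-z-an-ge-n
1. e -> o, i -> u / B C0 _: fires at position(s) 9: imvezangon
2. a, o -> 0 / V _: no change
3. b -> p, d -> t, g -> k / _ #: no change
surface: imvezangon

cell NUM=lu, KEL=ib, RANK=gu, POLE=zo:
underlying: imve-z-an-ga-ez
1. e -> o, i -> u / B C0 _: fires at position(s) 10: imvezangaoz
2. a, o -> 0 / V _: fires at position(s) 10: imvezangaz
3. b -> p, d -> t, g -> k / _ #: no change
surface: imvezangaz

cell NUM=lu, KEL=ki, RANK=ol, POLE=zo:
underlying: imve-fo-an-ga-l
1. e -> o, i -> u / B C0 _: no change
2. a, o -> 0 / V _: fires at position(s) 7: imvefongal
3. b -> p, d -> t, g -> k / _ #: no change
surface: imvefongal

cell NUM=fe, KEL=ib, RANK=ri, POLE=zo:
underlying: imve-z-an-ag-b
1. e -> o, i -> u / B C0 _: no change
2. a, o -> 0 / V _: no change
3. b -> p, d -> t, g -> k / _ #: fires at position(s) 10: imvezanagp
surface: imvezanagp

cell NUM=fe, KEL=ki, RANK=pa, POLE=zo:
underlying: imve-fo-an-ag-n
1. e -> o, i -> u / B C0 _: no change
2. a, o -> 0 / V _: fires at position(s) 7: imvefonagn
3. b -> p, d -> t, g -> k / _ #: no change
surface: imvefonagn


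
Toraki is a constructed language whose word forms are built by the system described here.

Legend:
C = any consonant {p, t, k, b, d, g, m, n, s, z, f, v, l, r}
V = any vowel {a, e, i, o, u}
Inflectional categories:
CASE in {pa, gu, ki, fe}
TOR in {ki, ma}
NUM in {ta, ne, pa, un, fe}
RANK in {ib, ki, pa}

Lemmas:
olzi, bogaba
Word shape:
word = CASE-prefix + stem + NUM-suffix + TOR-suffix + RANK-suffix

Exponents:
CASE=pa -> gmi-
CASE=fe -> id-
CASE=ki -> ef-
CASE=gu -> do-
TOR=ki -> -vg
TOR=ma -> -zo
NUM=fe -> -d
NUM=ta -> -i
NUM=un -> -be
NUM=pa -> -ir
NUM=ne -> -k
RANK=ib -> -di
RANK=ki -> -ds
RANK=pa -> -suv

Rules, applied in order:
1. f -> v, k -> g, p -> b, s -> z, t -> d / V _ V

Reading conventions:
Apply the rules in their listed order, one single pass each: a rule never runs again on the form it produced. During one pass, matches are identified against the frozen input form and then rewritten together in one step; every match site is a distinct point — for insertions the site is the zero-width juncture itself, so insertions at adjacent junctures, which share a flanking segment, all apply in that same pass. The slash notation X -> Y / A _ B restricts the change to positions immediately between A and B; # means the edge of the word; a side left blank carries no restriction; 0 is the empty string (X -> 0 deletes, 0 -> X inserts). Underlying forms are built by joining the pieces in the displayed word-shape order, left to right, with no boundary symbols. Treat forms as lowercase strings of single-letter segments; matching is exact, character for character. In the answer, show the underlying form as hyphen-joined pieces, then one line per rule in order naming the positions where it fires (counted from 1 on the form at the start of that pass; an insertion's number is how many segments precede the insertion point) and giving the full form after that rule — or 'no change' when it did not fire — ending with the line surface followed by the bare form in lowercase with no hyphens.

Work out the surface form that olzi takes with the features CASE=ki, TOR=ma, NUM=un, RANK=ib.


underlying: ef-olzi-be-zo-di
1. f -> v, k -> g, p -> b, s -> z, t -> d / V _ V: fires at position(s) 2: evolzibezodi
surface: evolzibezodi


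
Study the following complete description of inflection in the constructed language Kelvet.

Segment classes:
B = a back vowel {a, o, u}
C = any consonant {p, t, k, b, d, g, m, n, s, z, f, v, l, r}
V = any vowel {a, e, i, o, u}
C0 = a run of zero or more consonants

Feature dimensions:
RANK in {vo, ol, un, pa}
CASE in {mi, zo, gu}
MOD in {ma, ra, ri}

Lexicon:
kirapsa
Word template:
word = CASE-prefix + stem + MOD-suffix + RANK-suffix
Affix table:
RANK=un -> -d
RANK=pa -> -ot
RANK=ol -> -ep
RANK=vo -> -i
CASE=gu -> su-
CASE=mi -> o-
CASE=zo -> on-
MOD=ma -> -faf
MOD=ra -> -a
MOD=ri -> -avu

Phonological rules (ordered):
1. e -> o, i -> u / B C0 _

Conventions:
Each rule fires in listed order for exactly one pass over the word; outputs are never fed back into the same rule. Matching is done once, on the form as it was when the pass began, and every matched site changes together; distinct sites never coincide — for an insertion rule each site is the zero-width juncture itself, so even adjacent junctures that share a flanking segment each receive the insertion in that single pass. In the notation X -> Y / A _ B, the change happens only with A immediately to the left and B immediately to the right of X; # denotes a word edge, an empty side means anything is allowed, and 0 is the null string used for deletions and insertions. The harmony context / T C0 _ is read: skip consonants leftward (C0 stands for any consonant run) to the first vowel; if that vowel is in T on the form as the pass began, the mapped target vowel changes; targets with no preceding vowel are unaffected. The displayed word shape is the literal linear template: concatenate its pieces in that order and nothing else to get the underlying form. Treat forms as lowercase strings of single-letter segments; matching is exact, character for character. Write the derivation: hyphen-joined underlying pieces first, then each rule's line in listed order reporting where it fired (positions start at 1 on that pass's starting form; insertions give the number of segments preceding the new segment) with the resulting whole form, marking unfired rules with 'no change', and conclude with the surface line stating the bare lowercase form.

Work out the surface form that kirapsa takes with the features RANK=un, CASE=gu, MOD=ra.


underlying: su-kirapsa-a-d
1. e -> o, i -> u / B C0 _: fires at position(s) 4: sukurapsaad
surface: sukurapsaad


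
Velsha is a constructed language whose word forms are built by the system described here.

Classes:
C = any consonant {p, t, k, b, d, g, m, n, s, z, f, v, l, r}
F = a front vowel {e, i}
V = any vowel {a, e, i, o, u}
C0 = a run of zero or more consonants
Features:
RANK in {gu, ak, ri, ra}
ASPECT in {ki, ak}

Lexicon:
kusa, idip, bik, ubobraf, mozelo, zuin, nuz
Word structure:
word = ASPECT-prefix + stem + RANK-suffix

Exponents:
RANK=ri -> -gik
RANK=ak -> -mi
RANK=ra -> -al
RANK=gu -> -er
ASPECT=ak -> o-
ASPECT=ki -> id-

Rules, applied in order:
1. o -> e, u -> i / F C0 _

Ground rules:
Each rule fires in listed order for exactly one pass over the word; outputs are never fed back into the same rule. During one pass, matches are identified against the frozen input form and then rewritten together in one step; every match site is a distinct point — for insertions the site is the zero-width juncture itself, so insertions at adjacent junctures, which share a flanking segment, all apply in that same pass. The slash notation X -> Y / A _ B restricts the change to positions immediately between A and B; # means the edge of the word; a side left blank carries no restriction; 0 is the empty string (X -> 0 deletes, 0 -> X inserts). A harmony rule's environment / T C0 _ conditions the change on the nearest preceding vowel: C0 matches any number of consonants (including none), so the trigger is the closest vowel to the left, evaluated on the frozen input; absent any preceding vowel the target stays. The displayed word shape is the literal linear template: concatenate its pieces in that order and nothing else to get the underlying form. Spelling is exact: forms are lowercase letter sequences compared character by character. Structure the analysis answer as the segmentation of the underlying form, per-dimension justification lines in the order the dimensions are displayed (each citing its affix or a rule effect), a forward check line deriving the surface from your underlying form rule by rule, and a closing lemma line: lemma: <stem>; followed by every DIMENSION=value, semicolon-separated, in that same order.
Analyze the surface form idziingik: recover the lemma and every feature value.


underlying: id-zuin-gik
RANK=ri - signalled by the affix -gik
ASPECT=ki - signalled by the affix id-
check: idzuingik -> idziingik
lemma: zuin; RANK=ri; ASPECT=ki


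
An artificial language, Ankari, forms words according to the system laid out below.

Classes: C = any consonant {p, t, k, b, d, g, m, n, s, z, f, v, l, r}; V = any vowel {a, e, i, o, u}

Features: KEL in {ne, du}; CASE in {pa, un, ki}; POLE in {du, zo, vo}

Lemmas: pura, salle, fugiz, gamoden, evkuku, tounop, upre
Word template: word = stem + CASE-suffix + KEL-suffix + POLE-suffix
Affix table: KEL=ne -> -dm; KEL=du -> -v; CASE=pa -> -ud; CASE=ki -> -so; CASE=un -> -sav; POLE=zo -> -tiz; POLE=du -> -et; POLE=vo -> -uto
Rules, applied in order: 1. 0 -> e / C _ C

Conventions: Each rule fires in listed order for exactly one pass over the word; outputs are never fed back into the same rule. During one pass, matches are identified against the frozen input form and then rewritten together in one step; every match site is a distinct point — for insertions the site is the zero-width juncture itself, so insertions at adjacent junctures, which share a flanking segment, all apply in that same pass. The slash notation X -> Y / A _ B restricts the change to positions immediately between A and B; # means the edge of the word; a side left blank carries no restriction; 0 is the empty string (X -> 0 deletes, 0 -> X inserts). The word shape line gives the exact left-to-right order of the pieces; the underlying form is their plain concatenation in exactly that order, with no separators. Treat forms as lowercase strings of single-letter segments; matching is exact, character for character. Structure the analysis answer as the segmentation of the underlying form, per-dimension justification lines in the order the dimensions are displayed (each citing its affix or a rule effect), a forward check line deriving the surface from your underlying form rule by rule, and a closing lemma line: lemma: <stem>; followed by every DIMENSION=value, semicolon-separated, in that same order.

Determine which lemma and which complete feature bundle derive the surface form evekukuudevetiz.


underlying: evkuku-ud-v-tiz
KEL=du - signalled by the affix -v
CASE=pa - signalled by the affix -ud
POLE=zo - signalled by the affix -tiz
check: evkukuudvtiz -> evekukuudevetiz
lemma: evkuku; KEL=du; CASE=pa; POLE=zo


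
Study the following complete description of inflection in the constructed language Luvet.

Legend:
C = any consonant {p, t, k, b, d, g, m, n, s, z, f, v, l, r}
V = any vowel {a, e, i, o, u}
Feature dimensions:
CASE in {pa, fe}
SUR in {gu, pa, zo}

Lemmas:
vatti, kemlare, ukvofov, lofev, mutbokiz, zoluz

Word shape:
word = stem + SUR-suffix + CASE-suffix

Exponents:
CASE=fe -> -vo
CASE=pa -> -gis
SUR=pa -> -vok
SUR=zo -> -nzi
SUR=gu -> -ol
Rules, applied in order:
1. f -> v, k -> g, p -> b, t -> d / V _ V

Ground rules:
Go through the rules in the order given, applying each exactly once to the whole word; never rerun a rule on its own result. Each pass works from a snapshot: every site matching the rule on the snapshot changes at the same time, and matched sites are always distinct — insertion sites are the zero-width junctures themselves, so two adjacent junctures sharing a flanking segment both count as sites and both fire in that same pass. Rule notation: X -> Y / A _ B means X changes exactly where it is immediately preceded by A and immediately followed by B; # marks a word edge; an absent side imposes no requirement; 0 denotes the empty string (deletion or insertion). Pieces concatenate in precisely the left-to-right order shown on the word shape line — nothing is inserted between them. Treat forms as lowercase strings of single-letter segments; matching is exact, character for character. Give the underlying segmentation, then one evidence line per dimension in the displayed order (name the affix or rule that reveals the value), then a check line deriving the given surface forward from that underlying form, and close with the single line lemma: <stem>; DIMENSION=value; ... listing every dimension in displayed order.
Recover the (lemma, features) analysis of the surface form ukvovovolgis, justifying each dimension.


underlying: ukvofov-ol-gis
CASE=pa - signalled by the affix -gis
SUR=gu - signalled by the affix -ol
check: ukvofovolgis -> ukvovovolgis
lemma: ukvofov; CASE=pa; SUR=gu


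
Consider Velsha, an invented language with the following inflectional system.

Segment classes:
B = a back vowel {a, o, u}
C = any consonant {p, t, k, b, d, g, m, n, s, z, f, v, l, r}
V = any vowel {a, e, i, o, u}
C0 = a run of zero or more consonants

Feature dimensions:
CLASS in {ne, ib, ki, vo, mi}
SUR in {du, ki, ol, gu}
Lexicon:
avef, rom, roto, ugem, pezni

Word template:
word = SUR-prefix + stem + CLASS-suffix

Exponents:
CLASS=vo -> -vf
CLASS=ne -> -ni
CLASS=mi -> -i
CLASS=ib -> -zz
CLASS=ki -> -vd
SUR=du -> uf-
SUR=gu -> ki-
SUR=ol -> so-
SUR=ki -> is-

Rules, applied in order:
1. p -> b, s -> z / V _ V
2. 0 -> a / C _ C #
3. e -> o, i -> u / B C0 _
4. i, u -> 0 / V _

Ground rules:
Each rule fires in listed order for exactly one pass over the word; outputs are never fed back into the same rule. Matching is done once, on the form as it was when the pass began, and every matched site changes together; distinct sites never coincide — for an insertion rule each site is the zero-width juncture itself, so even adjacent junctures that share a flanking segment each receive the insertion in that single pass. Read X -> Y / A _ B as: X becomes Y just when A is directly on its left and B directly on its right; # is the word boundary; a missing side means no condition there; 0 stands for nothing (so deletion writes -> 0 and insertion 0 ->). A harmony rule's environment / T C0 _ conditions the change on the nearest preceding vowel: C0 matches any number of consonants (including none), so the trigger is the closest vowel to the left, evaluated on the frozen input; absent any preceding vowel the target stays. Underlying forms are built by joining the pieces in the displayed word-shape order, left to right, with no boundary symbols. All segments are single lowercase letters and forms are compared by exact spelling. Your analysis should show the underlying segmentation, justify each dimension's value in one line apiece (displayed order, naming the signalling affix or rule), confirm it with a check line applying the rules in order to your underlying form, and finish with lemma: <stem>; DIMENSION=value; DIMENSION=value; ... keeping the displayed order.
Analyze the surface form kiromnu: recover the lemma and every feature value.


underlying: ki-rom-ni
CLASS=ne - signalled by the affix -ni
SUR=gu - signalled by the affix ki-
check: kiromni -> kiromni -> kiromni -> kiromnu -> kiromnu
lemma: rom; CLASS=ne; SUR=gu


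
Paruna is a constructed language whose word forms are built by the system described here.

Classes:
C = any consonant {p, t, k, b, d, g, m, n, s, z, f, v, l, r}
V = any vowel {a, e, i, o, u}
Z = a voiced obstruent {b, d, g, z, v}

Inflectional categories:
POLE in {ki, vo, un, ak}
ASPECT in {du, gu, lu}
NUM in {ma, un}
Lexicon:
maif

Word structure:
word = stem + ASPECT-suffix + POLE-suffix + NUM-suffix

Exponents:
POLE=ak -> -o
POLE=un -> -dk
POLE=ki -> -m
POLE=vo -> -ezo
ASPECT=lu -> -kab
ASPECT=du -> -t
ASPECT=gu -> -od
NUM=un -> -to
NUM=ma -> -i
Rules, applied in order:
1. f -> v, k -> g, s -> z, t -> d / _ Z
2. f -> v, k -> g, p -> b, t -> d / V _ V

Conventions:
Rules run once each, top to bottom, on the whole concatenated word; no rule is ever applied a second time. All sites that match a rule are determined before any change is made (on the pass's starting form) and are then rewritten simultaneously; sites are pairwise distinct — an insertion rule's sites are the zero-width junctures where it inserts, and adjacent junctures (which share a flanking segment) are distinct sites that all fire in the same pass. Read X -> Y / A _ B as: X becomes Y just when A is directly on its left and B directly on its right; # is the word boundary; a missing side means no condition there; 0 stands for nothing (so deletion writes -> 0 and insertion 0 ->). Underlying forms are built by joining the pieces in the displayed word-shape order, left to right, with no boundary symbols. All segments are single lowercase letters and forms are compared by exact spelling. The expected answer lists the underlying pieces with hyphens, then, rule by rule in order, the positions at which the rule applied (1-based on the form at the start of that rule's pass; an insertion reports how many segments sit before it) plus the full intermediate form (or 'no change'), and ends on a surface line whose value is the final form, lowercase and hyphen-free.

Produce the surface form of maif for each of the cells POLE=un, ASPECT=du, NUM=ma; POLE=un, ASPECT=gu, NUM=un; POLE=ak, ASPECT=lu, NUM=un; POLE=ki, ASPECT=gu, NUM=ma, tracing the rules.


cell POLE=un, ASPECT=du, NUM=ma:
underlying: maif-t-dk-i
1. f -> v, k -> g, s -> z, t -> d / _ Z: fires at position(s) 5: maifddki
2. f -> v, k -> g, p -> b, t -> d / V _ V: no change
surface: maifddki

cell POLE=un, ASPECT=gu, NUM=un:
underlying: maif-od-dk-to
1. f -> v, k -> g, s -> z, t -> d / _ Z: no change
2. f -> v, k -> g, p -> b, t -> d / V _ V: fires at position(s) 4: maivoddkto
surface: maivoddkto

cell POLE=ak, ASPECT=lu, NUM=un:
underlying: maif-kab-o-to
1. f -> v, k -> g, s -> z, t -> d / _ Z: no change
2. f -> v, k -> g, p -> b, t -> d / V _ V: fires at position(s) 9: maifkabodo
surface: maifkabodo

cell POLE=ki, ASPECT=gu, NUM=ma:
underlying: maif-od-m-i
1. f -> v, k -> g, s -> z, t -> d / _ Z: no change
2. f -> v, k -> g, p -> b, t -> d / V _ V: fires at position(s) 4: maivodmi
surface: maivodmi


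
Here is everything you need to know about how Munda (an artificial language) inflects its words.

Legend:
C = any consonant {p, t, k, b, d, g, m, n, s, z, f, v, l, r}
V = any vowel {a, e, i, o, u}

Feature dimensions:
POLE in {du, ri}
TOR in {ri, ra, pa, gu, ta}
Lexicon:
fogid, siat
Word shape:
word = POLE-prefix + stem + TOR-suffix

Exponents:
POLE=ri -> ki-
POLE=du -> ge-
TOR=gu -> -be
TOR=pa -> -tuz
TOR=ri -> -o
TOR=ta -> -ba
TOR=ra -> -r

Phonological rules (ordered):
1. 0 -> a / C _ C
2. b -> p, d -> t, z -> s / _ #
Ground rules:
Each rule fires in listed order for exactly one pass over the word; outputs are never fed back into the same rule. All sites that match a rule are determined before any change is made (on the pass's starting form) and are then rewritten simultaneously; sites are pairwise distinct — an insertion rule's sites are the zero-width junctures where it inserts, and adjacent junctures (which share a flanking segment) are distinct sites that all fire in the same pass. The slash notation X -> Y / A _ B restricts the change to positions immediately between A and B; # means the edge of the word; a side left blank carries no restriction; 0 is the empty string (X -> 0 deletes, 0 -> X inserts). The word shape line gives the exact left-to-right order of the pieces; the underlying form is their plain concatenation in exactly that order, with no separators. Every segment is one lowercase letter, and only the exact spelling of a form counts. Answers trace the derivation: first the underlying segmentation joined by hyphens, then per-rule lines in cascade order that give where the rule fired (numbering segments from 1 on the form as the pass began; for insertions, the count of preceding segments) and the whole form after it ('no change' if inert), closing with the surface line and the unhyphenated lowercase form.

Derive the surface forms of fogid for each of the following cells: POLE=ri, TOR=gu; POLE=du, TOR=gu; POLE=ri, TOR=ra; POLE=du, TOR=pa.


cell POLE=ri, TOR=gu:
underlying: ki-fogid-be
1. 0 -> a / C _ C: inserts after position(s) 7: kifogidabe
2. b -> p, d -> t, z -> s / _ #: no change
surface: kifogidabe

cell POLE=du, TOR=gu:
underlying: ge-fogid-be
1. 0 -> a / C _ C: inserts after position(s) 7: gefogidabe
2. b -> p, d -> t, z -> s / _ #: no change
surface: gefogidabe

cell POLE=ri, TOR=ra:
underlying: ki-fogid-r
1. 0 -> a / C _ C: inserts after position(s) 7: kifogidar
2. b -> p, d -> t, z -> s / _ #: no change
surface: kifogidar

cell POLE=du, TOR=pa:
underlying: ge-fogid-tuz
1. 0 -> a / C _ C: inserts after position(s) 7: gefogidatuz
2. b -> p, d -> t, z -> s / _ #: fires at position(s) 11: gefogidatus
surface: gefogidatus


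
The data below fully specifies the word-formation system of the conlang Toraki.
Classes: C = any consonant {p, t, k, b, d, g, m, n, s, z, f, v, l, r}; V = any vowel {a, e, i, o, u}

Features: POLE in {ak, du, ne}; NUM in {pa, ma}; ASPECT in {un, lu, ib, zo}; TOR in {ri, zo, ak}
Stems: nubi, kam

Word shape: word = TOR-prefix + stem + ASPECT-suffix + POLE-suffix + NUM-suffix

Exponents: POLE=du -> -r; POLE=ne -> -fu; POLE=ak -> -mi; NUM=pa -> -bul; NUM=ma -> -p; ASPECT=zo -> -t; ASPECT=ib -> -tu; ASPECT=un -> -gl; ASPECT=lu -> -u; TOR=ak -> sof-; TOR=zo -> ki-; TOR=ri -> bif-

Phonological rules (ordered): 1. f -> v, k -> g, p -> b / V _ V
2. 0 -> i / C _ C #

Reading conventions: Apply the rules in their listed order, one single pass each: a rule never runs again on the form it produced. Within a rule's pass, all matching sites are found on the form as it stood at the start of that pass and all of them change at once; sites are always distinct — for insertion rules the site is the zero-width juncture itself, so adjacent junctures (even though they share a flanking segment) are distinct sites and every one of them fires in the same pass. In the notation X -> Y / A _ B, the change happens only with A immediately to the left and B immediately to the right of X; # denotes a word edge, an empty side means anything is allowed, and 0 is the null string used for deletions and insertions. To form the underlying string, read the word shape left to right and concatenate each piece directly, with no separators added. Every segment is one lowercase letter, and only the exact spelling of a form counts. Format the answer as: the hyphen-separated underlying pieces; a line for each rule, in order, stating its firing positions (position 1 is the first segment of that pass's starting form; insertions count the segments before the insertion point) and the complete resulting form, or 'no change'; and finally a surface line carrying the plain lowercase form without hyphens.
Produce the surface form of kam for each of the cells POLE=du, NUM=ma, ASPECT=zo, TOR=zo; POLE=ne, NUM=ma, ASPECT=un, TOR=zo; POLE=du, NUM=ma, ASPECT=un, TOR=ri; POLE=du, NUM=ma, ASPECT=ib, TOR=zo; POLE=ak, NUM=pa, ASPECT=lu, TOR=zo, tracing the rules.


cell POLE=du, NUM=ma, ASPECT=zo, TOR=zo:
underlying: ki-kam-t-r-p
1. f -> v, k -> g, p -> b / V _ V: fires at position(s) 3: kigamtrp
2. 0 -> i / C _ C #: inserts after position(s) 7: kigamtrip
surface: kigamtrip

cell POLE=ne, NUM=ma, ASPECT=un, TOR=zo:
underlying: ki-kam-gl-fu-p
1. f -> v, k -> g, p -> b / V _ V: fires at position(s) 3: kigamglfup
2. 0 -> i / C _ C #: no change
surface: kigamglfup

cell POLE=du, NUM=ma, ASPECT=un, TOR=ri:
underlying: bif-kam-gl-r-p
1. f -> v, k -> g, p -> b / V _ V: no change
2. 0 -> i / C _ C #: inserts after position(s) 9: bifkamglrip
surface: bifkamglrip

cell POLE=du, NUM=ma, ASPECT=ib, TOR=zo:
underlying: ki-kam-tu-r-p
1. f -> v, k -> g, p -> b / V _ V: fires at position(s) 3: kigamturp
2. 0 -> i / C _ C #: inserts after position(s) 8: kigamturip
surface: kigamturip

cell POLE=ak, NUM=pa, ASPECT=lu, TOR=zo:
underlying: ki-kam-u-mi-bul
1. f -> v, k -> g, p -> b / V _ V: fires at position(s) 3: kigamumibul
2. 0 -> i / C _ C #: no change
surface: kigamumibul


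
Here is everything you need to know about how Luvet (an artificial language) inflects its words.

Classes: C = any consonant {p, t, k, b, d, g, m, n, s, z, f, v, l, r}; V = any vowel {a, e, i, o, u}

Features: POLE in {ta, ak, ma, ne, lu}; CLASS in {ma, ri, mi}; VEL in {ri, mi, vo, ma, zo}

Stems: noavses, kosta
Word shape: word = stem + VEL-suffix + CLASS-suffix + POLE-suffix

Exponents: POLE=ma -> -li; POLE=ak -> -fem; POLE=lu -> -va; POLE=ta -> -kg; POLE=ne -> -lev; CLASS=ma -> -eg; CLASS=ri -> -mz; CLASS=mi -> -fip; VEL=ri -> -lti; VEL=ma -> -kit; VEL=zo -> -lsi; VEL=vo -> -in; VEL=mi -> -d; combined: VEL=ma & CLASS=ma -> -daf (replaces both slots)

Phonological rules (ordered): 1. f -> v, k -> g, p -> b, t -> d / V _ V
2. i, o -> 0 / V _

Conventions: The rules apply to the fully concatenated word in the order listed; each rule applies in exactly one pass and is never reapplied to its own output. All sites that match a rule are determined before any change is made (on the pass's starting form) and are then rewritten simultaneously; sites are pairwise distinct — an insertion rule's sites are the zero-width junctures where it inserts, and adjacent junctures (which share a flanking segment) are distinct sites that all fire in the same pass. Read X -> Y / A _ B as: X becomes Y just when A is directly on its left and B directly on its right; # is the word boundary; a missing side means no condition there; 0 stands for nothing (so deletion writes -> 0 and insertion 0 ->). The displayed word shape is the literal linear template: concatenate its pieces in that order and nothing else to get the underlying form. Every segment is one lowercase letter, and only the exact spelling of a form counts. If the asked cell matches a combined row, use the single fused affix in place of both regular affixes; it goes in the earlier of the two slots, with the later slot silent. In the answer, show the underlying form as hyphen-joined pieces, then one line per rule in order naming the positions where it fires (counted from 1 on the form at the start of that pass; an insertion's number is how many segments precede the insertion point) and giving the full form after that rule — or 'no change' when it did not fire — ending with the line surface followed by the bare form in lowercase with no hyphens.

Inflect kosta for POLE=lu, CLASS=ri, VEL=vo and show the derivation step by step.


underlying: kosta-in-mz-va
1. f -> v, k -> g, p -> b, t -> d / V _ V: no change
2. i, o -> 0 / V _: fires at position(s) 6: kostanmzva
surface: kostanmzva


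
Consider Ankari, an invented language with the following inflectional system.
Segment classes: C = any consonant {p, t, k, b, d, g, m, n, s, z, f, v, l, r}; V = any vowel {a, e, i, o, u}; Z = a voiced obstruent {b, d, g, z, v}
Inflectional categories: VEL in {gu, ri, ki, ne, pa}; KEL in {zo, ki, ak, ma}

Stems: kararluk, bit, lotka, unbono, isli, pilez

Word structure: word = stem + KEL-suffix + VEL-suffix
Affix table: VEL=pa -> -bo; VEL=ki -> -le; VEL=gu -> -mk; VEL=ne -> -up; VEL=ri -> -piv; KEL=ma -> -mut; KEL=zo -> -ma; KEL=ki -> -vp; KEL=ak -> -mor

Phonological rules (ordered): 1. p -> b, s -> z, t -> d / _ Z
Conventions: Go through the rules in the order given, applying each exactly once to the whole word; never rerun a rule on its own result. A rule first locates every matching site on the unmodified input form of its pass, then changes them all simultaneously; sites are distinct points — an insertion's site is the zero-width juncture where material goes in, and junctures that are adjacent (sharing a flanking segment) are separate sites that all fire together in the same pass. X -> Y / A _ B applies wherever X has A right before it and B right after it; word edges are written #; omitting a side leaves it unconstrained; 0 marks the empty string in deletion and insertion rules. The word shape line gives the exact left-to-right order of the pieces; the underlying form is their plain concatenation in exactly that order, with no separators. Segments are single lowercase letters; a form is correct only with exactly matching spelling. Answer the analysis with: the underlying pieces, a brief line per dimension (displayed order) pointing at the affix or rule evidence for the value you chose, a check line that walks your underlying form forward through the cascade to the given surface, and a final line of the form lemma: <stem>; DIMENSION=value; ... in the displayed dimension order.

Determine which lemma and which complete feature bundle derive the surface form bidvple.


underlying: bit-vp-le
VEL=ki - signalled by the affix -le
KEL=ki - signalled by the affix -vp
check: bitvple -> bidvple
lemma: bit; VEL=ki; KEL=ki


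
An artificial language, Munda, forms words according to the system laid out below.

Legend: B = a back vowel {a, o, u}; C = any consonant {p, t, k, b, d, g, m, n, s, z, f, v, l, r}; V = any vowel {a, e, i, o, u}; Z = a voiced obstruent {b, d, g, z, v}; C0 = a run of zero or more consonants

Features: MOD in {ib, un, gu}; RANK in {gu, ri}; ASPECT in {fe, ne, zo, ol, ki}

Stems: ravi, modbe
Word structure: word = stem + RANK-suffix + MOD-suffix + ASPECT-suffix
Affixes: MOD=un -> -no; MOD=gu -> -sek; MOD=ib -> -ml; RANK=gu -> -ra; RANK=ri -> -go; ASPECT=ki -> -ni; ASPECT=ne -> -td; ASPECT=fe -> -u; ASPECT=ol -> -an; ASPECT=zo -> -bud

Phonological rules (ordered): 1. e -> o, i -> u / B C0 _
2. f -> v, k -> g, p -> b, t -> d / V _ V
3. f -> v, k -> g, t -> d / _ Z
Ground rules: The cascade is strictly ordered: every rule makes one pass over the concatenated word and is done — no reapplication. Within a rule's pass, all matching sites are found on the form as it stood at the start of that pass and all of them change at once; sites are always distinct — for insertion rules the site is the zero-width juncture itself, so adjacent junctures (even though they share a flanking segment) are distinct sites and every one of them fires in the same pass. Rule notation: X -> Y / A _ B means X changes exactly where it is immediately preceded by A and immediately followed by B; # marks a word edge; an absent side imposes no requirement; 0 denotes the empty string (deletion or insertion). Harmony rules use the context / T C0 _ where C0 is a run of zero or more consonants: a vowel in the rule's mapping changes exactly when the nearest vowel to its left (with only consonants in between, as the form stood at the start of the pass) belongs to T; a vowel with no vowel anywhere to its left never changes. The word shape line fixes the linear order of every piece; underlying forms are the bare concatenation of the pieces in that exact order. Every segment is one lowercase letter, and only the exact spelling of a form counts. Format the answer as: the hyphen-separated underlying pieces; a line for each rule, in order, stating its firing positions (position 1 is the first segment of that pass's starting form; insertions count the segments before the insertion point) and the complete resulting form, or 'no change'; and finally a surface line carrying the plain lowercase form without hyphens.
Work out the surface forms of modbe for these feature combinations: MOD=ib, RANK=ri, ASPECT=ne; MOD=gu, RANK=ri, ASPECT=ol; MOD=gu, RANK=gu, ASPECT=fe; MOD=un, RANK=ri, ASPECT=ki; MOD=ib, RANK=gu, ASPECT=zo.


cell MOD=ib, RANK=ri, ASPECT=ne:
underlying: modbe-go-ml-td
1. e -> o, i -> u / B C0 _: fires at position(s) 5: modbogomltd
2. f -> v, k -> g, p -> b, t -> d / V _ V: no change
3. f -> v, k -> g, t -> d / _ Z: fires at position(s) 10: modbogomldd
surface: modbogomldd

cell MOD=gu, RANK=ri, ASPECT=ol:
underlying: modbe-go-sek-an
1. e -> o, i -> u / B C0 _: fires at position(s) 5, 9: modbogosokan
2. f -> v, k -> g, p -> b, t -> d / V _ V: fires at position(s) 10: modbogosogan
3. f -> v, k -> g, t -> d / _ Z: no change
surface: modbogosogan

cell MOD=gu, RANK=gu, ASPECT=fe:
underlying: modbe-ra-sek-u
1. e -> o, i -> u / B C0 _: fires at position(s) 5, 9: modborasoku
2. f -> v, k -> g, p -> b, t -> d / V _ V: fires at position(s) 10: modborasogu
3. f -> v, k -> g, t -> d / _ Z: no change
surface: modborasogu

cell MOD=un, RANK=ri, ASPECT=ki:
underlying: modbe-go-no-ni
1. e -> o, i -> u / B C0 _: fires at position(s) 5, 11: modbogononu
2. f -> v, k -> g, p -> b, t -> d / V _ V: no change
3. f -> v, k -> g, t -> d / _ Z: no change
surface: modbogononu

cell MOD=ib, RANK=gu, ASPECT=zo:
underlying: modbe-ra-ml-bud
1. e -> o, i -> u / B C0 _: fires at position(s) 5: modboramlbud
2. f -> v, k -> g, p -> b, t -> d / V _ V: no change
3. f -> v, k -> g, t -> d / _ Z: no change
surface: modboramlbud


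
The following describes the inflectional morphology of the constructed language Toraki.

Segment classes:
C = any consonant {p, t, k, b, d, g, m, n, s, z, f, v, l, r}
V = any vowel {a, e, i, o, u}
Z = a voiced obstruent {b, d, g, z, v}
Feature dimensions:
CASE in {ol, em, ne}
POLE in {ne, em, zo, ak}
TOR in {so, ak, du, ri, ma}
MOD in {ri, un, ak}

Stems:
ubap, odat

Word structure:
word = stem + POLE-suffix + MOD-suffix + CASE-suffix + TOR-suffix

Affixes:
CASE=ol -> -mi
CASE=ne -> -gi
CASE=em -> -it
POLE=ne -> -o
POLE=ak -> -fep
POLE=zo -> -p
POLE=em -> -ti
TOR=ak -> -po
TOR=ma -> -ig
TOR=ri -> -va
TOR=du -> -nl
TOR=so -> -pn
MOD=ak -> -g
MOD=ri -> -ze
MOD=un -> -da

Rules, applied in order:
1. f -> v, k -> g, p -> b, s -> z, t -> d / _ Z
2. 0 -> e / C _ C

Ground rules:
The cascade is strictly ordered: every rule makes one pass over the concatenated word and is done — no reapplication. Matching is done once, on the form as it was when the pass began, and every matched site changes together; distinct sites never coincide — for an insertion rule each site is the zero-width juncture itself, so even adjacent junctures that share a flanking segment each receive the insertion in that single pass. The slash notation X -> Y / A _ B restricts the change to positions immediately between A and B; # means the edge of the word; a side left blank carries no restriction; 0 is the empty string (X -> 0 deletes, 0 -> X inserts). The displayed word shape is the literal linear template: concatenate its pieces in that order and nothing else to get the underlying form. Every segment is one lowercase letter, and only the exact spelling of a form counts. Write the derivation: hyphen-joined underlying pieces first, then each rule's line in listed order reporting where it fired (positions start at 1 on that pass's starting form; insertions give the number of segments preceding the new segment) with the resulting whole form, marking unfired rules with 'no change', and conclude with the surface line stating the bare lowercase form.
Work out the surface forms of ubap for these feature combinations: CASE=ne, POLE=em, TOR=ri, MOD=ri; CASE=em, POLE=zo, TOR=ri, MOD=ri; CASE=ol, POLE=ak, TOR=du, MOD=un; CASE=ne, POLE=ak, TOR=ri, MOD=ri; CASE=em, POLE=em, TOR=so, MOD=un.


cell CASE=ne, POLE=em, TOR=ri, MOD=ri:
underlying: ubap-ti-ze-gi-va
1. f -> v, k -> g, p -> b, s -> z, t -> d / _ Z: no change
2. 0 -> e / C _ C: inserts after position(s) 4: ubapetizegiva
surface: ubapetizegiva

cell CASE=em, POLE=zo, TOR=ri, MOD=ri:
underlying: ubap-p-ze-it-va
1. f -> v, k -> g, p -> b, s -> z, t -> d / _ Z: fires at position(s) 5, 9: ubapbzeidva
2. 0 -> e / C _ C: inserts after position(s) 4, 5, 9: ubapebezeideva
surface: ubapebezeideva

cell CASE=ol, POLE=ak, TOR=du, MOD=un:
underlying: ubap-fep-da-mi-nl
1. f -> v, k -> g, p -> b, s -> z, t -> d / _ Z: fires at position(s) 7: ubapfebdaminl
2. 0 -> e / C _ C: inserts after position(s) 4, 7, 12: ubapefebedaminel
surface: ubapefebedaminel

cell CASE=ne, POLE=ak, TOR=ri, MOD=ri:
underlying: ubap-fep-ze-gi-va
1. f -> v, k -> g, p -> b, s -> z, t -> d / _ Z: fires at position(s) 7: ubapfebzegiva
2. 0 -> e / C _ C: inserts after position(s) 4, 7: ubapefebezegiva
surface: ubapefebezegiva

cell CASE=em, POLE=em, TOR=so, MOD=un:
underlying: ubap-ti-da-it-pn
1. f -> v, k -> g, p -> b, s -> z, t -> d / _ Z: no change
2. 0 -> e / C _ C: inserts after position(s) 4, 10, 11: ubapetidaitepen
surface: ubapetidaitepen


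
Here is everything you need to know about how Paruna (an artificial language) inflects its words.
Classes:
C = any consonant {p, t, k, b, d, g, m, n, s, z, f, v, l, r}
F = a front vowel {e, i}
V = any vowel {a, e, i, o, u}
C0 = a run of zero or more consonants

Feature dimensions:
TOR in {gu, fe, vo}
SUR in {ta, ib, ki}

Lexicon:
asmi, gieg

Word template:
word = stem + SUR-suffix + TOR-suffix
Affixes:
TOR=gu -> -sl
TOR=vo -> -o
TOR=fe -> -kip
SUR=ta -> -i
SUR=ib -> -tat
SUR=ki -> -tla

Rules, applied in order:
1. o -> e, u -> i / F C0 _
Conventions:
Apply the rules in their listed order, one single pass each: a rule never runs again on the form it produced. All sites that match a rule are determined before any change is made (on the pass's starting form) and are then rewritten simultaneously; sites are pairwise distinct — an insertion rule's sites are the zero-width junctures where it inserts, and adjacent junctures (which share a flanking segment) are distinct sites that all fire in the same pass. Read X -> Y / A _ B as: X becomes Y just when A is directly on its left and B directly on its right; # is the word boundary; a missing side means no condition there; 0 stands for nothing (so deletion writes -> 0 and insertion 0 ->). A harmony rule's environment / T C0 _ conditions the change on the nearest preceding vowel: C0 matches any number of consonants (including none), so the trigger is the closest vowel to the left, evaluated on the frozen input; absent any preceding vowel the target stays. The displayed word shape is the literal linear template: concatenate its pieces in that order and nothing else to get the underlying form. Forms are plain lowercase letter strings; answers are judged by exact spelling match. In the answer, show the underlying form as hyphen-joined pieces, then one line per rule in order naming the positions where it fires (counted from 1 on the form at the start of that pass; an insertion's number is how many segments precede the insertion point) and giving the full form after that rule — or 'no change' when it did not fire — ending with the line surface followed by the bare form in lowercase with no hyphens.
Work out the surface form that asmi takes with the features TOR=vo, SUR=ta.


underlying: asmi-i-o
1. o -> e, u -> i / F C0 _: fires at position(s) 6: asmiie
surface: asmiie
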